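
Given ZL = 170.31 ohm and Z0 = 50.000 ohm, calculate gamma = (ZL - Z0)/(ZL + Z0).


gamma = (170.31 - 50.000) / (170.31 + 50.000) = 0.5461

0.5461


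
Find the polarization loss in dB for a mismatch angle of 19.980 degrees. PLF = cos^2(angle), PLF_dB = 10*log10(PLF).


PLF_linear = cos^2(19.980 deg) = 0.8832465
PLF_dB = 10 * log10(0.8832465) = -0.5392 dB

-0.5392 dB


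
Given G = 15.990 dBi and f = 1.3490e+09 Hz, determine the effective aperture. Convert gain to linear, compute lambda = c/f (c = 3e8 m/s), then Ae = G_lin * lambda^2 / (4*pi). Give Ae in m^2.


lambda = c / f = 3.0000e+08 / 1.3490e+09 = 0.2223870 m
G_linear = 10^(15.990/10) = 39.71915
Ae = G_linear * lambda^2 / (4*pi) = 39.71915 * 0.2223870^2 / (4*pi) = 0.1563 m^2

0.1563 m^2


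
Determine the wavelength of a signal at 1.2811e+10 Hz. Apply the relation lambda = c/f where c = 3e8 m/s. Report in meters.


lambda = c / f = 3.0000e+08 / 1.2811e+10 = 0.02342 m

0.02342 m


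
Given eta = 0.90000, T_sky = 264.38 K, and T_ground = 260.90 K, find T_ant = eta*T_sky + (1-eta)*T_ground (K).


T_ant = 0.90000 * 264.38 + (1 - 0.90000) * 260.90 = 264.0 K

264.0 K


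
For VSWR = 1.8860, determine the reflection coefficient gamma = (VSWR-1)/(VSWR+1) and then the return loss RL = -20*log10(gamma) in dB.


gamma = (1.8860 - 1) / (1.8860 + 1) = 0.3069993
RL = -20 * log10(0.3069993) = 10.26 dB

10.26 dB


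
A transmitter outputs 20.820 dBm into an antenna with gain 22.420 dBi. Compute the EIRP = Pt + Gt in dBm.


EIRP = Pt + Gt = 20.820 + 22.420 = 43.24 dBm

43.24 dBm


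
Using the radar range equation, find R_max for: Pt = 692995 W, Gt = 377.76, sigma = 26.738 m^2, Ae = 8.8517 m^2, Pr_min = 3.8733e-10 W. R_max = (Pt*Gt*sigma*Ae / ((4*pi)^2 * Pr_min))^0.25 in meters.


R^4 = 692995*377.76*26.738*8.8517 / ((4*pi)^2 * 3.8733e-10) = 1.012980e+18
R_max = 1.012980e+18^0.25 = 31725 m

31725 m


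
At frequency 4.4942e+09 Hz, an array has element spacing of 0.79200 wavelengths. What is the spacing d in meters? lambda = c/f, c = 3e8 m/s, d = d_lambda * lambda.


lambda = c / f = 3.0000e+08 / 4.4942e+09 = 0.06675270 m
d = 0.79200 * 0.06675270 = 0.05287 m

0.05287 m


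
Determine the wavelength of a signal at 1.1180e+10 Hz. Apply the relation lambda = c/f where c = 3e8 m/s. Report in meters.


lambda = c / f = 3.0000e+08 / 1.1180e+10 = 0.02683 m

0.02683 m


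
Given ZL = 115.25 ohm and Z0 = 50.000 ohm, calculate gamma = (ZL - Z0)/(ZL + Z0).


gamma = (115.25 - 50.000) / (115.25 + 50.000) = 0.3949

0.3949


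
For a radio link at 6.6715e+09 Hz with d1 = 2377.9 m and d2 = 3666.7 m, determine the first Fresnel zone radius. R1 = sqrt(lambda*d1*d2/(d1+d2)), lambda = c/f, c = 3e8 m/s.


lambda = c / f = 3.0000e+08 / 6.6715e+09 = 0.04496740 m
R1 = sqrt(0.04496740 * 2377.9 * 3666.7 / (2377.9 + 3666.7)) = 8.054 m

8.054 m


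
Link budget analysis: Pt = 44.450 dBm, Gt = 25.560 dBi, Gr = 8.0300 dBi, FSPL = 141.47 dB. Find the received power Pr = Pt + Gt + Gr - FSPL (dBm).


Pr = 44.450 + 25.560 + 8.0300 - 141.47 = -63.43 dBm

-63.43 dBm


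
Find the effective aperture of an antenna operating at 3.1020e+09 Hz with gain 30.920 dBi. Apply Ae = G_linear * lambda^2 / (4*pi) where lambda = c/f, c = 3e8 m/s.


lambda = c / f = 3.0000e+08 / 3.1020e+09 = 0.09671180 m
G_linear = 10^(30.920/10) = 1235.947
Ae = G_linear * lambda^2 / (4*pi) = 1235.947 * 0.09671180^2 / (4*pi) = 0.9199 m^2

0.9199 m^2


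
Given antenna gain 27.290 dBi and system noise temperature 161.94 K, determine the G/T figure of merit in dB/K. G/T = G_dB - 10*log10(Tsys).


G/T = 27.290 - 10*log10(161.94) = 27.290 - 22.09354 = 5.196 dB/K

5.196 dB/K


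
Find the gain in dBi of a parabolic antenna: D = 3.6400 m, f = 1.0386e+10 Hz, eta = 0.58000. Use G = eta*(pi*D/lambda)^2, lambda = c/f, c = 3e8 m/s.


lambda = c / f = 3.0000e+08 / 1.0386e+10 = 0.02888504 m
G_linear = 0.58000 * (pi * 3.6400 / 0.02888504)^2 = 90904.33
G_dBi = 10 * log10(90904.33) = 49.59 dBi

49.59 dBi


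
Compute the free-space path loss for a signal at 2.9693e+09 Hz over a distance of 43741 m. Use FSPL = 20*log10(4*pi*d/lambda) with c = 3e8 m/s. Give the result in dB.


lambda = c / f = 3.0000e+08 / 2.9693e+09 = 0.1010339 m
FSPL = 20 * log10(4*pi*43741/0.1010339) = 134.7 dB

134.7 dB


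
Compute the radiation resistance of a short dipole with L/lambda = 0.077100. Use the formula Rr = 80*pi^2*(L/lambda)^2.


Rr = 80 * pi^2 * (0.077100)^2 = 80 * 9.869604 * 5.944410e-03 = 4.694 ohm

4.694 ohm


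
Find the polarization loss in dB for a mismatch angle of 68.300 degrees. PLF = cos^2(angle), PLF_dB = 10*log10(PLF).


PLF_linear = cos^2(68.300 deg) = 0.1367127
PLF_dB = 10 * log10(0.1367127) = -8.642 dB

-8.642 dB


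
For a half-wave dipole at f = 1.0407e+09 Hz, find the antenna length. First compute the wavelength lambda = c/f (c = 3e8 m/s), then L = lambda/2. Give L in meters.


lambda = c / f = 3.0000e+08 / 1.0407e+09 = 0.2882675 m
L = lambda / 2 = 0.2882675 / 2 = 0.1441 m

0.1441 m


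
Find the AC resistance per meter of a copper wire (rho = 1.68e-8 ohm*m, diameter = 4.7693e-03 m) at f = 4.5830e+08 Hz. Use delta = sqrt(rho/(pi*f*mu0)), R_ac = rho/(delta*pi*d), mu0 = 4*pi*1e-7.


delta = sqrt(1.68e-8 / (pi * 4.5830e+08 * 4*pi*1e-7)) = 3.047192e-06 m
R_ac = 1.68e-8 / (3.047192e-06 * pi * 4.7693e-03) = 0.3680 ohm/m

0.3680 ohm/m


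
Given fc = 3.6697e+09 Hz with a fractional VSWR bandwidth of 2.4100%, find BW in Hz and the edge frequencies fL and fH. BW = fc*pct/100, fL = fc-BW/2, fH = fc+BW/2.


BW = 3.6697e+09 * 2.4100/100 = 8.843977e+07 Hz
fL = 3.6697e+09 - 8.843977e+07/2 = 3.625e+09 Hz
fH = 3.6697e+09 + 8.843977e+07/2 = 3.714e+09 Hz

BW=8.844e+07 Hz, fL=3.625e+09 Hz, fH=3.714e+09 Hz


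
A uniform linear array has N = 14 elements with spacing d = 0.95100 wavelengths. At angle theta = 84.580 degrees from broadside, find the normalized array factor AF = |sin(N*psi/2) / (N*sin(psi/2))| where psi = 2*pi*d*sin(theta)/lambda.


psi = 2*pi*0.95100*sin(84.580 deg) = 5.948594 rad
AF = |sin(14*5.948594/2) / (14*sin(5.948594/2))| = 0.3076

0.3076


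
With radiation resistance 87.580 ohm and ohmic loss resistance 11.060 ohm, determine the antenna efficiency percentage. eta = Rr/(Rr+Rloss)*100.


eta = 87.580 / (87.580 + 11.060) * 100 = 88.79%

88.79%


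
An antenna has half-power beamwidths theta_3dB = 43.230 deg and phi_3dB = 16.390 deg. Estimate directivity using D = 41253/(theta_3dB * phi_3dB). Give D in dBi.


D_linear = 41253 / (43.230 * 16.390) = 58.22257
D_dBi = 10 * log10(58.22257) = 17.65 dBi

17.65 dBi


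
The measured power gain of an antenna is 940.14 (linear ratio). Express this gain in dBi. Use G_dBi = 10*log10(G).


G_dBi = 10 * log10(940.14) = 29.73 dBi

29.73 dBi


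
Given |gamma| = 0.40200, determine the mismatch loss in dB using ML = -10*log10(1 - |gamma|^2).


ML = -10 * log10(1 - 0.40200^2) = -10 * log10(0.838396) = 0.7655 dB

0.7655 dB


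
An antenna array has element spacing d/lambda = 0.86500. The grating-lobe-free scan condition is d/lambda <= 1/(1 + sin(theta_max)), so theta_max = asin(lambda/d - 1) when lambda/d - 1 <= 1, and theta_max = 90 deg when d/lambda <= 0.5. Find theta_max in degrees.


lambda/d - 1 = 1/0.86500 - 1 = 0.1560694
theta_max = asin(0.1560694) = 8.979 deg

8.979 deg


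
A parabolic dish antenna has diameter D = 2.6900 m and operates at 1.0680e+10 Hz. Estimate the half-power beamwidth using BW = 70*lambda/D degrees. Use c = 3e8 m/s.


lambda = c / f = 3.0000e+08 / 1.0680e+10 = 0.02808989 m
BW = 70 * 0.02808989 / 2.6900 = 0.7310 deg

0.7310 deg


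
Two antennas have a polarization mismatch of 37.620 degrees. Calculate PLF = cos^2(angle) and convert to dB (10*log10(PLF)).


PLF_linear = cos^2(37.620 deg) = 0.6273854
PLF_dB = 10 * log10(0.6273854) = -2.025 dB

-2.025 dB


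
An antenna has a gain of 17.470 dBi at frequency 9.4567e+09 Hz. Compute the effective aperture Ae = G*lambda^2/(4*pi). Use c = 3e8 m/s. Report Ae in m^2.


lambda = c / f = 3.0000e+08 / 9.4567e+09 = 0.03172354 m
G_linear = 10^(17.470/10) = 55.84702
Ae = G_linear * lambda^2 / (4*pi) = 55.84702 * 0.03172354^2 / (4*pi) = 4.473e-03 m^2

4.473e-03 m^2


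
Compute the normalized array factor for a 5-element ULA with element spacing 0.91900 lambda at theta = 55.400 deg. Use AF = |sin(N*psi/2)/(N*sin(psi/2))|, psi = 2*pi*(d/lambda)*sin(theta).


psi = 2*pi*0.91900*sin(55.400 deg) = 4.752993 rad
AF = |sin(5*4.752993/2) / (5*sin(4.752993/2))| = 0.1824

0.1824


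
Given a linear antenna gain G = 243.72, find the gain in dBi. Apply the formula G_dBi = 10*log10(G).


G_dBi = 10 * log10(243.72) = 23.87 dBi

23.87 dBi


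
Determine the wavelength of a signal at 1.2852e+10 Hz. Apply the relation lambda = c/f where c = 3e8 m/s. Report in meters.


lambda = c / f = 3.0000e+08 / 1.2852e+10 = 0.02334 m

0.02334 m


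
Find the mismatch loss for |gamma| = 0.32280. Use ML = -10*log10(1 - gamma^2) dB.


ML = -10 * log10(1 - 0.32280^2) = -10 * log10(0.89580016) = 0.4779 dB

0.4779 dB


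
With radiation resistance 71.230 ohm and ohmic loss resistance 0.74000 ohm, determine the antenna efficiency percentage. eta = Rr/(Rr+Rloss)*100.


eta = 71.230 / (71.230 + 0.74000) * 100 = 98.97%

98.97%


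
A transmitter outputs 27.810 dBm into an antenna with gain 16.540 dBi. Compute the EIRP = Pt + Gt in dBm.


EIRP = Pt + Gt = 27.810 + 16.540 = 44.35 dBm

44.35 dBm


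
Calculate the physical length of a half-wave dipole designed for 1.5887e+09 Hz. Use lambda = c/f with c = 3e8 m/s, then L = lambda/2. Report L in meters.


lambda = c / f = 3.0000e+08 / 1.5887e+09 = 0.1888336 m
L = lambda / 2 = 0.1888336 / 2 = 0.09442 m

0.09442 m


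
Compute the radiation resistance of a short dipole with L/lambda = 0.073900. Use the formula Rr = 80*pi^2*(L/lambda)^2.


Rr = 80 * pi^2 * (0.073900)^2 = 80 * 9.869604 * 5.461210e-03 = 4.312 ohm

4.312 ohm


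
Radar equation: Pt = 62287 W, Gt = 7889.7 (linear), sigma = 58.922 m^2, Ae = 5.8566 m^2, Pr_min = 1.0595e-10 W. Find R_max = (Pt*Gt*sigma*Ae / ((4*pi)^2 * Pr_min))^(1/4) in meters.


R^4 = 62287*7889.7*58.922*5.8566 / ((4*pi)^2 * 1.0595e-10) = 1.013585e+19
R_max = 1.013585e+19^0.25 = 56424 m

56424 m


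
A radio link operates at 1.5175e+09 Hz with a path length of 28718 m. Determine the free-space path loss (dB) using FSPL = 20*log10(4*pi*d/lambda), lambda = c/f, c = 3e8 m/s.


lambda = c / f = 3.0000e+08 / 1.5175e+09 = 0.1976936 m
FSPL = 20 * log10(4*pi*28718/0.1976936) = 125.2 dB

125.2 dB


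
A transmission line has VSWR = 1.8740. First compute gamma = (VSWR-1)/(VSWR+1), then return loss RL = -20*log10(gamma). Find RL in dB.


gamma = (1.8740 - 1) / (1.8740 + 1) = 0.3041058
RL = -20 * log10(0.3041058) = 10.34 dB

10.34 dB


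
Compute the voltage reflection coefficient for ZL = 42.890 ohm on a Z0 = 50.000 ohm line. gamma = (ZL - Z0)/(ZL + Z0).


gamma = (42.890 - 50.000) / (42.890 + 50.000) = -0.07654

-0.07654


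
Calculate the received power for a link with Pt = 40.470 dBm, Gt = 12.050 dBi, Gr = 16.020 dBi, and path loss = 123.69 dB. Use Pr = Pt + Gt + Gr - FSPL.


Pr = 40.470 + 12.050 + 16.020 - 123.69 = -55.15 dBm

-55.15 dBm


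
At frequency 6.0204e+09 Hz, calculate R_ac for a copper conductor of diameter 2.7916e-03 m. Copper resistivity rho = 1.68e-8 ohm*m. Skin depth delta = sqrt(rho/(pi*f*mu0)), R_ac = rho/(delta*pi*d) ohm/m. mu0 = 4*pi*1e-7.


delta = sqrt(1.68e-8 / (pi * 6.0204e+09 * 4*pi*1e-7)) = 8.407408e-07 m
R_ac = 1.68e-8 / (8.407408e-07 * pi * 2.7916e-03) = 2.278 ohm/m

2.278 ohm/m


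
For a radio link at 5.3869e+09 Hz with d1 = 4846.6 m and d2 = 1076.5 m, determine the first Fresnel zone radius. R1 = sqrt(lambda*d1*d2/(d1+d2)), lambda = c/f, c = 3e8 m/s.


lambda = c / f = 3.0000e+08 / 5.3869e+09 = 0.05569066 m
R1 = sqrt(0.05569066 * 4846.6 * 1076.5 / (4846.6 + 1076.5)) = 7.004 m

7.004 m


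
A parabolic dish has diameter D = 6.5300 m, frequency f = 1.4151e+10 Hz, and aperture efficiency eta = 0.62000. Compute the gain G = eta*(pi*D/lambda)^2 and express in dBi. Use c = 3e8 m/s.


lambda = c / f = 3.0000e+08 / 1.4151e+10 = 0.02119992 m
G_linear = 0.62000 * (pi * 6.5300 / 0.02119992)^2 = 580563.0
G_dBi = 10 * log10(580563.0) = 57.64 dBi

57.64 dBi


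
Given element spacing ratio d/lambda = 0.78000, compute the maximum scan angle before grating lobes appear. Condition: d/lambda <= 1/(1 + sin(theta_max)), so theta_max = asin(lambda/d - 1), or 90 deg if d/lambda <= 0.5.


lambda/d - 1 = 1/0.78000 - 1 = 0.2820513
theta_max = asin(0.2820513) = 16.38 deg

16.38 deg


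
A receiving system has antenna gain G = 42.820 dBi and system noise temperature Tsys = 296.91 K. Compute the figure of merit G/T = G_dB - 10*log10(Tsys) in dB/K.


G/T = 42.820 - 10*log10(296.91) = 42.820 - 24.72625 = 18.09 dB/K

18.09 dB/K


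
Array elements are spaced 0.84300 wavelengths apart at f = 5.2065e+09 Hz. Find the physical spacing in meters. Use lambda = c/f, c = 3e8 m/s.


lambda = c / f = 3.0000e+08 / 5.2065e+09 = 0.05762028 m
d = 0.84300 * 0.05762028 = 0.04857 m

0.04857 m


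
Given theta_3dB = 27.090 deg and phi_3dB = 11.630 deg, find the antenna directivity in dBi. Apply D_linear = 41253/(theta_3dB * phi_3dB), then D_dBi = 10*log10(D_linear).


D_linear = 41253 / (27.090 * 11.630) = 130.9383
D_dBi = 10 * log10(130.9383) = 21.17 dBi

21.17 dBi


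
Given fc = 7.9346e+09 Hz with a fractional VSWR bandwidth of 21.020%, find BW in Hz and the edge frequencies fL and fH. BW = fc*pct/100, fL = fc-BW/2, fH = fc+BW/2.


BW = 7.9346e+09 * 21.020/100 = 1.667853e+09 Hz
fL = 7.9346e+09 - 1.667853e+09/2 = 7.101e+09 Hz
fH = 7.9346e+09 + 1.667853e+09/2 = 8.769e+09 Hz

BW=1.668e+09 Hz, fL=7.101e+09 Hz, fH=8.769e+09 Hz


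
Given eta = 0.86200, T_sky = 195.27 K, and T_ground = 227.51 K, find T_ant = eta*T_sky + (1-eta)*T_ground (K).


T_ant = 0.86200 * 195.27 + (1 - 0.86200) * 227.51 = 199.7 K

199.7 K


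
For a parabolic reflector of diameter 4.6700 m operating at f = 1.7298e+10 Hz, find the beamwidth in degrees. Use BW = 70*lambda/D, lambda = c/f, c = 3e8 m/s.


lambda = c / f = 3.0000e+08 / 1.7298e+10 = 0.01734305 m
BW = 70 * 0.01734305 / 4.6700 = 0.2600 deg

0.2600 deg


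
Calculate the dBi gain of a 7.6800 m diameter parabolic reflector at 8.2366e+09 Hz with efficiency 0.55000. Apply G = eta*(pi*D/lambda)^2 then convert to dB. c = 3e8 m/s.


lambda = c / f = 3.0000e+08 / 8.2366e+09 = 0.03642280 m
G_linear = 0.55000 * (pi * 7.6800 / 0.03642280)^2 = 241345.0
G_dBi = 10 * log10(241345.0) = 53.83 dBi

53.83 dBi


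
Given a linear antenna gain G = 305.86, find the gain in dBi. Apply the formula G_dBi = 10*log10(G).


G_dBi = 10 * log10(305.86) = 24.86 dBi

24.86 dBi


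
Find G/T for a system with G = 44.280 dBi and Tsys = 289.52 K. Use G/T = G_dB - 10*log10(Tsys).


G/T = 44.280 - 10*log10(289.52) = 44.280 - 24.61679 = 19.66 dB/K

19.66 dB/K


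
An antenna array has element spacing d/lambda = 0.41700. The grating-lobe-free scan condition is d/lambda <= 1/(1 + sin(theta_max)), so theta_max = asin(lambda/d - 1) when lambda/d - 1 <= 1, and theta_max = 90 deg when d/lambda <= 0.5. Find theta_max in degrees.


lambda/d - 1 = 1/0.41700 - 1 = 1.398082 >= 1
d/lambda <= 0.5, so the array can scan to endfire without grating lobes: theta_max = 90 deg

90 deg


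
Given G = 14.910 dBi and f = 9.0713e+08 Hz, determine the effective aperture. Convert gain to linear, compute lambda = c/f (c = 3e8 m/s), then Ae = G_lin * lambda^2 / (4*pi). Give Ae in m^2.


lambda = c / f = 3.0000e+08 / 9.0713e+08 = 0.3307133 m
G_linear = 10^(14.910/10) = 30.97419
Ae = G_linear * lambda^2 / (4*pi) = 30.97419 * 0.3307133^2 / (4*pi) = 0.2696 m^2

0.2696 m^2


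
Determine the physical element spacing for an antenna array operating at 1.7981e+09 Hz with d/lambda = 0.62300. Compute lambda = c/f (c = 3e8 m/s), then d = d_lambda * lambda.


lambda = c / f = 3.0000e+08 / 1.7981e+09 = 0.1668428 m
d = 0.62300 * 0.1668428 = 0.1039 m

0.1039 m


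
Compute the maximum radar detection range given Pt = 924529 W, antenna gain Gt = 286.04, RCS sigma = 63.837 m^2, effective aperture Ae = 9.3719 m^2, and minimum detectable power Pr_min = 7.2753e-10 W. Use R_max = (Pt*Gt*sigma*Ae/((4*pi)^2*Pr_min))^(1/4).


R^4 = 924529*286.04*63.837*9.3719 / ((4*pi)^2 * 7.2753e-10) = 1.377136e+18
R_max = 1.377136e+18^0.25 = 34257 m

34257 m


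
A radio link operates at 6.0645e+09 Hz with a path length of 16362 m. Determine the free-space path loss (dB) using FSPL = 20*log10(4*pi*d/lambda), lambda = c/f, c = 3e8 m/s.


lambda = c / f = 3.0000e+08 / 6.0645e+09 = 0.04946822 m
FSPL = 20 * log10(4*pi*16362/0.04946822) = 132.4 dB

132.4 dB


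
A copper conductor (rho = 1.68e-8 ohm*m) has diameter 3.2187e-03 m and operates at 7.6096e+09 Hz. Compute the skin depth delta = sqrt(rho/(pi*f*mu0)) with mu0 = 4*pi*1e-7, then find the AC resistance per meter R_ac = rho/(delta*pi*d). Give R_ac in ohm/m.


delta = sqrt(1.68e-8 / (pi * 7.6096e+09 * 4*pi*1e-7)) = 7.478145e-07 m
R_ac = 1.68e-8 / (7.478145e-07 * pi * 3.2187e-03) = 2.222 ohm/m

2.222 ohm/m


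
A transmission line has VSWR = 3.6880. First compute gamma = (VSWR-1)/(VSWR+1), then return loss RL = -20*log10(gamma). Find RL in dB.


gamma = (3.6880 - 1) / (3.6880 + 1) = 0.5733788
RL = -20 * log10(0.5733788) = 4.831 dB

4.831 dB


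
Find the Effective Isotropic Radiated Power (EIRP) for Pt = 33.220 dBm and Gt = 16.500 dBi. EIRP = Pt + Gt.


EIRP = Pt + Gt = 33.220 + 16.500 = 49.72 dBm

49.72 dBm


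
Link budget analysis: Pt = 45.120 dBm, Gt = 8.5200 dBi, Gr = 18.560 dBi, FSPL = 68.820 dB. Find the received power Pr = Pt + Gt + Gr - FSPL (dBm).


Pr = 45.120 + 8.5200 + 18.560 - 68.820 = 3.38 dBm

3.38 dBm


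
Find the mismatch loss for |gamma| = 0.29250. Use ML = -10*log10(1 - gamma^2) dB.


ML = -10 * log10(1 - 0.29250^2) = -10 * log10(0.91444375) = 0.3884 dB

0.3884 dB


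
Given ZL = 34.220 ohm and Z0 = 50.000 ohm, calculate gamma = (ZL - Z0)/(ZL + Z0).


gamma = (34.220 - 50.000) / (34.220 + 50.000) = -0.1874

-0.1874


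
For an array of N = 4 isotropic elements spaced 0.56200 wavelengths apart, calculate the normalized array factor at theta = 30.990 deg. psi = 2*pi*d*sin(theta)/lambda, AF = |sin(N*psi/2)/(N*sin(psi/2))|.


psi = 2*pi*0.56200*sin(30.990 deg) = 1.818148 rad
AF = |sin(4*1.818148/2) / (4*sin(1.818148/2))| = 0.1504

0.1504


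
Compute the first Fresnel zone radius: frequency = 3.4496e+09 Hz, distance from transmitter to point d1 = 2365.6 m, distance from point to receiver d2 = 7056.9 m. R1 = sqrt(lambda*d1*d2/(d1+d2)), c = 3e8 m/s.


lambda = c / f = 3.0000e+08 / 3.4496e+09 = 0.08696660 m
R1 = sqrt(0.08696660 * 2365.6 * 7056.9 / (2365.6 + 7056.9)) = 12.41 m

12.41 m


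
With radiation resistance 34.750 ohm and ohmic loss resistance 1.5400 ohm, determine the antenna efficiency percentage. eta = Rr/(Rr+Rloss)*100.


eta = 34.750 / (34.750 + 1.5400) * 100 = 95.76%

95.76%


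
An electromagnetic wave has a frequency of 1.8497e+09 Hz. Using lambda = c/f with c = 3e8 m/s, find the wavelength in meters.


lambda = c / f = 3.0000e+08 / 1.8497e+09 = 0.1622 m

0.1622 m


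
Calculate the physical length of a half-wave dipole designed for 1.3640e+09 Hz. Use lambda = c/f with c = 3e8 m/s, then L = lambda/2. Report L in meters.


lambda = c / f = 3.0000e+08 / 1.3640e+09 = 0.2199413 m
L = lambda / 2 = 0.2199413 / 2 = 0.1100 m

0.1100 m


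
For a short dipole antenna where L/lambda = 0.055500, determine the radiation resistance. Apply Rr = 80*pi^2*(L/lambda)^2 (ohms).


Rr = 80 * pi^2 * (0.055500)^2 = 80 * 9.869604 * 3.080250e-03 = 2.432 ohm

2.432 ohm


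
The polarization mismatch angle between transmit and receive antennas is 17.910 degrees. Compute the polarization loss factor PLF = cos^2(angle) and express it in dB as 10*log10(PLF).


PLF_linear = cos^2(17.910 deg) = 0.9054298
PLF_dB = 10 * log10(0.9054298) = -0.4315 dB

-0.4315 dB


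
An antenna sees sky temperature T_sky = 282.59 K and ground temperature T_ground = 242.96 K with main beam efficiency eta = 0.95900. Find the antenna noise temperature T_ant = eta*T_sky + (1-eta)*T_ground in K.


T_ant = 0.95900 * 282.59 + (1 - 0.95900) * 242.96 = 281.0 K

281.0 K


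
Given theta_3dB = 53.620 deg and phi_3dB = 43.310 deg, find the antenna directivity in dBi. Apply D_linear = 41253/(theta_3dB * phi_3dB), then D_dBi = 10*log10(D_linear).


D_linear = 41253 / (53.620 * 43.310) = 17.76399
D_dBi = 10 * log10(17.76399) = 12.50 dBi

12.50 dBi


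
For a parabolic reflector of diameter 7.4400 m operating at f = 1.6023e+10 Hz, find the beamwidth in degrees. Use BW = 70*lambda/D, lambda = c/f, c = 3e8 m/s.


lambda = c / f = 3.0000e+08 / 1.6023e+10 = 0.01872309 m
BW = 70 * 0.01872309 / 7.4400 = 0.1762 deg

0.1762 deg


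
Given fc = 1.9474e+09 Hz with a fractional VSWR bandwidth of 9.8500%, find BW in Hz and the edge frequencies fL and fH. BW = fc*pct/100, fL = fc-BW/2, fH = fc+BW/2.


BW = 1.9474e+09 * 9.8500/100 = 1.918189e+08 Hz
fL = 1.9474e+09 - 1.918189e+08/2 = 1.851e+09 Hz
fH = 1.9474e+09 + 1.918189e+08/2 = 2.043e+09 Hz

BW=1.918e+08 Hz, fL=1.851e+09 Hz, fH=2.043e+09 Hz


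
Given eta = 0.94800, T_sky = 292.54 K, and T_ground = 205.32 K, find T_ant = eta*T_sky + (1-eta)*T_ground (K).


T_ant = 0.94800 * 292.54 + (1 - 0.94800) * 205.32 = 288.0 K

288.0 K


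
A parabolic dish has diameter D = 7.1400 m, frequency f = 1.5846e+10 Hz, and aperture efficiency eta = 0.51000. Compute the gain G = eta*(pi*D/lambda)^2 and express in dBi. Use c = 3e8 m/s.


lambda = c / f = 3.0000e+08 / 1.5846e+10 = 0.01893222 m
G_linear = 0.51000 * (pi * 7.1400 / 0.01893222)^2 = 715918.0
G_dBi = 10 * log10(715918.0) = 58.55 dBi

58.55 dBi


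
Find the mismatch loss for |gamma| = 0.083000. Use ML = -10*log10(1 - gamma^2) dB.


ML = -10 * log10(1 - 0.083000^2) = -10 * log10(0.993111) = 0.03002 dB

0.03002 dB


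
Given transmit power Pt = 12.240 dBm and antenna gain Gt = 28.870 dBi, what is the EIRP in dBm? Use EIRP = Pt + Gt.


EIRP = Pt + Gt = 12.240 + 28.870 = 41.11 dBm

41.11 dBm


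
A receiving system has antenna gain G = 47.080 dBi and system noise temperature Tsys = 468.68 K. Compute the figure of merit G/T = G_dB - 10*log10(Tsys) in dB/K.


G/T = 47.080 - 10*log10(468.68) = 47.080 - 26.70876 = 20.37 dB/K

20.37 dB/K


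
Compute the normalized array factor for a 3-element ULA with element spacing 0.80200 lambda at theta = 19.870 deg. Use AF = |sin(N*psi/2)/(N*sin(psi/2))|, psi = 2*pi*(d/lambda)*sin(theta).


psi = 2*pi*0.80200*sin(19.870 deg) = 1.712730 rad
AF = |sin(3*1.712730/2) / (3*sin(1.712730/2))| = 0.2390

0.2390


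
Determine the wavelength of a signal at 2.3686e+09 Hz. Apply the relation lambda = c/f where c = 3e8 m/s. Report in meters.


lambda = c / f = 3.0000e+08 / 2.3686e+09 = 0.1267 m

0.1267 m


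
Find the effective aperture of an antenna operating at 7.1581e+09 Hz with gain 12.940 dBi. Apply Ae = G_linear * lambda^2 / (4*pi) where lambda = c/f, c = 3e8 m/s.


lambda = c / f = 3.0000e+08 / 7.1581e+09 = 0.04191056 m
G_linear = 10^(12.940/10) = 19.67886
Ae = G_linear * lambda^2 / (4*pi) = 19.67886 * 0.04191056^2 / (4*pi) = 2.751e-03 m^2

2.751e-03 m^2


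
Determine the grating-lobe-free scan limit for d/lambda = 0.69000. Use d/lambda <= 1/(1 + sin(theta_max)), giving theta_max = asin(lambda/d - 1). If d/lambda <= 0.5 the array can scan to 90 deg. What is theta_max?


lambda/d - 1 = 1/0.69000 - 1 = 0.4492754
theta_max = asin(0.4492754) = 26.70 deg

26.70 deg


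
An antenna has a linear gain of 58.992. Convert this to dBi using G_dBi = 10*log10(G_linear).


G_dBi = 10 * log10(58.992) = 17.71 dBi

17.71 dBi


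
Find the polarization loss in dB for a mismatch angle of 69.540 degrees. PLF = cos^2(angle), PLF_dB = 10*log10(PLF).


PLF_linear = cos^2(69.540 deg) = 0.1221876
PLF_dB = 10 * log10(0.1221876) = -9.130 dB

-9.130 dB


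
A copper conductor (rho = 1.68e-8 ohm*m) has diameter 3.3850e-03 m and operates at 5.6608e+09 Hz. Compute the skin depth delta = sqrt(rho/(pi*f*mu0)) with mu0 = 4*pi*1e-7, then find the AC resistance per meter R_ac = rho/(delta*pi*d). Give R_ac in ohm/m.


delta = sqrt(1.68e-8 / (pi * 5.6608e+09 * 4*pi*1e-7)) = 8.670335e-07 m
R_ac = 1.68e-8 / (8.670335e-07 * pi * 3.3850e-03) = 1.822 ohm/m

1.822 ohm/m


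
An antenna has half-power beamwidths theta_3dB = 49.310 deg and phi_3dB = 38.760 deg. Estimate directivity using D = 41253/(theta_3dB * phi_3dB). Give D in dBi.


D_linear = 41253 / (49.310 * 38.760) = 21.58424
D_dBi = 10 * log10(21.58424) = 13.34 dBi

13.34 dBi


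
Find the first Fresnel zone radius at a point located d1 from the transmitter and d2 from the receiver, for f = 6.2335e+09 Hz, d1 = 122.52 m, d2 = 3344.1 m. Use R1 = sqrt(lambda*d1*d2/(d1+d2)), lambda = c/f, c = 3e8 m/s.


lambda = c / f = 3.0000e+08 / 6.2335e+09 = 0.04812706 m
R1 = sqrt(0.04812706 * 122.52 * 3344.1 / (122.52 + 3344.1)) = 2.385 m

2.385 m


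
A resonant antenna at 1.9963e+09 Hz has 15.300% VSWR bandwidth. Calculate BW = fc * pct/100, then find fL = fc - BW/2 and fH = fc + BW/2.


BW = 1.9963e+09 * 15.300/100 = 3.054339e+08 Hz
fL = 1.9963e+09 - 3.054339e+08/2 = 1.844e+09 Hz
fH = 1.9963e+09 + 3.054339e+08/2 = 2.149e+09 Hz

BW=3.054e+08 Hz, fL=1.844e+09 Hz, fH=2.149e+09 Hz


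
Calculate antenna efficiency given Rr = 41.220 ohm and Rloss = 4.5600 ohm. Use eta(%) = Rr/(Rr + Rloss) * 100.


eta = 41.220 / (41.220 + 4.5600) * 100 = 90.04%

90.04%


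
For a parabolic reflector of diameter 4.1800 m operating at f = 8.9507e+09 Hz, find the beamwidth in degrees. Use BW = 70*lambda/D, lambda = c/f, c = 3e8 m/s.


lambda = c / f = 3.0000e+08 / 8.9507e+09 = 0.03351693 m
BW = 70 * 0.03351693 / 4.1800 = 0.5613 deg

0.5613 deg


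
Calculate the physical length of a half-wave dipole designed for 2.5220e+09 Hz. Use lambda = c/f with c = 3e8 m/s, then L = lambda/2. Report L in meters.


lambda = c / f = 3.0000e+08 / 2.5220e+09 = 0.1189532 m
L = lambda / 2 = 0.1189532 / 2 = 0.05948 m

0.05948 m


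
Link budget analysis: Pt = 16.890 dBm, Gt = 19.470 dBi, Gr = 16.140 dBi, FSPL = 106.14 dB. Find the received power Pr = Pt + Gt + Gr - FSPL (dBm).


Pr = 16.890 + 19.470 + 16.140 - 106.14 = -53.64 dBm

-53.64 dBm


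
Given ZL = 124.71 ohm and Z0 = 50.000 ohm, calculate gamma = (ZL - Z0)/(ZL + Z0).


gamma = (124.71 - 50.000) / (124.71 + 50.000) = 0.4276

0.4276


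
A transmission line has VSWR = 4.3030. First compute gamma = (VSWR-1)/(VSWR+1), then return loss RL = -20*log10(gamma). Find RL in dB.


gamma = (4.3030 - 1) / (4.3030 + 1) = 0.6228550
RL = -20 * log10(0.6228550) = 4.112 dB

4.112 dB


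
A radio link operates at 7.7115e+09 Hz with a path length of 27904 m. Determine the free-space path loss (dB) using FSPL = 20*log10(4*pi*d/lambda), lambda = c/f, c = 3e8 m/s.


lambda = c / f = 3.0000e+08 / 7.7115e+09 = 0.03890294 m
FSPL = 20 * log10(4*pi*27904/0.03890294) = 139.1 dB

139.1 dB


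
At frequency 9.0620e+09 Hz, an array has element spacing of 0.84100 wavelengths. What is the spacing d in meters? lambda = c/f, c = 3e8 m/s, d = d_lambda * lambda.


lambda = c / f = 3.0000e+08 / 9.0620e+09 = 0.03310527 m
d = 0.84100 * 0.03310527 = 0.02784 m

0.02784 m


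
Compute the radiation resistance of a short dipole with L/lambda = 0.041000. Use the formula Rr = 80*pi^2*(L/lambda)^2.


Rr = 80 * pi^2 * (0.041000)^2 = 80 * 9.869604 * 1.681000e-03 = 1.327 ohm

1.327 ohm


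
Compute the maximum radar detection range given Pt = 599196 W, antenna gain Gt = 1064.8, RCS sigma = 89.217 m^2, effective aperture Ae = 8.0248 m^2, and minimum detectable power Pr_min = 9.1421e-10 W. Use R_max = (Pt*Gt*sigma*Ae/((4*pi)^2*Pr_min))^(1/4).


R^4 = 599196*1064.8*89.217*8.0248 / ((4*pi)^2 * 9.1421e-10) = 3.164121e+18
R_max = 3.164121e+18^0.25 = 42176 m

42176 m


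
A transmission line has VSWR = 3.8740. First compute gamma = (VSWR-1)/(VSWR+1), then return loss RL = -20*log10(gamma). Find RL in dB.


gamma = (3.8740 - 1) / (3.8740 + 1) = 0.5896594
RL = -20 * log10(0.5896594) = 4.588 dB

4.588 dB


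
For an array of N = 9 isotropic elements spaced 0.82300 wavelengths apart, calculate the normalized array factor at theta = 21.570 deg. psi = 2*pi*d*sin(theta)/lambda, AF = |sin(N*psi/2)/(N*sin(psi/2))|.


psi = 2*pi*0.82300*sin(21.570 deg) = 1.901077 rad
AF = |sin(9*1.901077/2) / (9*sin(1.901077/2))| = 0.1044

0.1044


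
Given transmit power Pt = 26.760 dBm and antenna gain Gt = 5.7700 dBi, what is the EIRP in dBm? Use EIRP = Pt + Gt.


EIRP = Pt + Gt = 26.760 + 5.7700 = 32.53 dBm

32.53 dBm


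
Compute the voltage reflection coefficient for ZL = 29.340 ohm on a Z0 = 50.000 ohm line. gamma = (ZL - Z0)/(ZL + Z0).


gamma = (29.340 - 50.000) / (29.340 + 50.000) = -0.2604

-0.2604


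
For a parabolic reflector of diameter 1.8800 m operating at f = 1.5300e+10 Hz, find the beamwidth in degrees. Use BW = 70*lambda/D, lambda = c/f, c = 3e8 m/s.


lambda = c / f = 3.0000e+08 / 1.5300e+10 = 0.01960784 m
BW = 70 * 0.01960784 / 1.8800 = 0.7301 deg

0.7301 deg


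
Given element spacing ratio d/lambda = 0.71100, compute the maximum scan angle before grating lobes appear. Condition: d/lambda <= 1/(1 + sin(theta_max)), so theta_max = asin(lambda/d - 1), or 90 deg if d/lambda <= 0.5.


lambda/d - 1 = 1/0.71100 - 1 = 0.4064698
theta_max = asin(0.4064698) = 23.98 deg

23.98 deg


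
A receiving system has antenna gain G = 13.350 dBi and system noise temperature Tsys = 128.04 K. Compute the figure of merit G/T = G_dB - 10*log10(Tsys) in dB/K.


G/T = 13.350 - 10*log10(128.04) = 13.350 - 21.07346 = -7.723 dB/K

-7.723 dB/K


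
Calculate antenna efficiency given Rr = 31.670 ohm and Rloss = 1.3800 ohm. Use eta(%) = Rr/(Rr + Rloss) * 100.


eta = 31.670 / (31.670 + 1.3800) * 100 = 95.82%

95.82%


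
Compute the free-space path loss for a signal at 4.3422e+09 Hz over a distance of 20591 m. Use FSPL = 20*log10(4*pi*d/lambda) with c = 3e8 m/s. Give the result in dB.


lambda = c / f = 3.0000e+08 / 4.3422e+09 = 0.06908940 m
FSPL = 20 * log10(4*pi*20591/0.06908940) = 131.5 dB

131.5 dB


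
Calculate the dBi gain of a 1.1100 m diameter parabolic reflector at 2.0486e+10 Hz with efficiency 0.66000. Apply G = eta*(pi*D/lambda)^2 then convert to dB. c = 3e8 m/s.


lambda = c / f = 3.0000e+08 / 2.0486e+10 = 0.01464415 m
G_linear = 0.66000 * (pi * 1.1100 / 0.01464415)^2 = 37424.96
G_dBi = 10 * log10(37424.96) = 45.73 dBi

45.73 dBi


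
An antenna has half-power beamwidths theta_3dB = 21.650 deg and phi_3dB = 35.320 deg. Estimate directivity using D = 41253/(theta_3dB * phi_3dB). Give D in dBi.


D_linear = 41253 / (21.650 * 35.320) = 53.94820
D_dBi = 10 * log10(53.94820) = 17.32 dBi

17.32 dBi


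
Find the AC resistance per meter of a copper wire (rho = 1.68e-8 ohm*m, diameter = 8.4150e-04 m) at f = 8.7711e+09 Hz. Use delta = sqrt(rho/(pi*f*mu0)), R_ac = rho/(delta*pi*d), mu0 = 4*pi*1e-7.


delta = sqrt(1.68e-8 / (pi * 8.7711e+09 * 4*pi*1e-7)) = 6.965427e-07 m
R_ac = 1.68e-8 / (6.965427e-07 * pi * 8.4150e-04) = 9.123 ohm/m

9.123 ohm/m


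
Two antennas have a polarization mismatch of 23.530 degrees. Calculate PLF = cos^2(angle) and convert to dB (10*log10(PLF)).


PLF_linear = cos^2(23.530 deg) = 0.8406161
PLF_dB = 10 * log10(0.8406161) = -0.7540 dB

-0.7540 dB


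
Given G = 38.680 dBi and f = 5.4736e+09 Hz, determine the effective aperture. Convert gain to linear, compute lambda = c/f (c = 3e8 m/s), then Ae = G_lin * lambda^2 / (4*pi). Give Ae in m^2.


lambda = c / f = 3.0000e+08 / 5.4736e+09 = 0.05480854 m
G_linear = 10^(38.680/10) = 7379.042
Ae = G_linear * lambda^2 / (4*pi) = 7379.042 * 0.05480854^2 / (4*pi) = 1.764 m^2

1.764 m^2


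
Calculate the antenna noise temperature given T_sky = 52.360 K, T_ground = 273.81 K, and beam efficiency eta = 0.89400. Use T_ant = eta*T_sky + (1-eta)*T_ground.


T_ant = 0.89400 * 52.360 + (1 - 0.89400) * 273.81 = 75.83 K

75.83 K


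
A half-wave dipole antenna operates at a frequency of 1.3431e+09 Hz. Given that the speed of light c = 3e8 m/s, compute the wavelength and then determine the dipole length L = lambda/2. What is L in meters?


lambda = c / f = 3.0000e+08 / 1.3431e+09 = 0.2233639 m
L = lambda / 2 = 0.2233639 / 2 = 0.1117 m

0.1117 m


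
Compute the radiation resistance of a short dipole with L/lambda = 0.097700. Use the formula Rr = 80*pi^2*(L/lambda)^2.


Rr = 80 * pi^2 * (0.097700)^2 = 80 * 9.869604 * 9.545290e-03 = 7.537 ohm

7.537 ohm


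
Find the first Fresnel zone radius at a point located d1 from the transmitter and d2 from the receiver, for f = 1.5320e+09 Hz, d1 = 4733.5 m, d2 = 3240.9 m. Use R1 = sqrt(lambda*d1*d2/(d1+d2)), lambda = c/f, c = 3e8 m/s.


lambda = c / f = 3.0000e+08 / 1.5320e+09 = 0.1958225 m
R1 = sqrt(0.1958225 * 4733.5 * 3240.9 / (4733.5 + 3240.9)) = 19.41 m

19.41 m


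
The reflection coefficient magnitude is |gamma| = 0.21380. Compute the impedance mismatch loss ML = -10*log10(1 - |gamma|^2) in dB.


ML = -10 * log10(1 - 0.21380^2) = -10 * log10(0.95428956) = 0.2032 dB

0.2032 dB


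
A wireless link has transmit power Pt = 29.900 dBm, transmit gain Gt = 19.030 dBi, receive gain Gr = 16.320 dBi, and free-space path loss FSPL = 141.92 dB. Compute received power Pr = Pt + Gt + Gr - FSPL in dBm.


Pr = 29.900 + 19.030 + 16.320 - 141.92 = -76.67 dBm

-76.67 dBm


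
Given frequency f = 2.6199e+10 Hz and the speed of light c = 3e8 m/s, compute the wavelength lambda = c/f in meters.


lambda = c / f = 3.0000e+08 / 2.6199e+10 = 0.01145 m

0.01145 m


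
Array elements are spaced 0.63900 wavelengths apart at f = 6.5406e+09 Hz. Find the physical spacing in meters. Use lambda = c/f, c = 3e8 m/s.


lambda = c / f = 3.0000e+08 / 6.5406e+09 = 0.04586735 m
d = 0.63900 * 0.04586735 = 0.02931 m

0.02931 m


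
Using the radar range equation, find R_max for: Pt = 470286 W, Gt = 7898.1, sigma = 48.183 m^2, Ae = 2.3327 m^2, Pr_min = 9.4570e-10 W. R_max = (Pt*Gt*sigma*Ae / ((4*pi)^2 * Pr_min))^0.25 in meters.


R^4 = 470286*7898.1*48.183*2.3327 / ((4*pi)^2 * 9.4570e-10) = 2.795531e+18
R_max = 2.795531e+18^0.25 = 40890 m

40890 m


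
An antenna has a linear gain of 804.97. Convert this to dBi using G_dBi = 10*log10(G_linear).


G_dBi = 10 * log10(804.97) = 29.06 dBi

29.06 dBi


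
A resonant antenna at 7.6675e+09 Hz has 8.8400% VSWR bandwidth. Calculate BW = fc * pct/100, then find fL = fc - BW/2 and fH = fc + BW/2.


BW = 7.6675e+09 * 8.8400/100 = 6.778070e+08 Hz
fL = 7.6675e+09 - 6.778070e+08/2 = 7.329e+09 Hz
fH = 7.6675e+09 + 6.778070e+08/2 = 8.006e+09 Hz

BW=6.778e+08 Hz, fL=7.329e+09 Hz, fH=8.006e+09 Hz


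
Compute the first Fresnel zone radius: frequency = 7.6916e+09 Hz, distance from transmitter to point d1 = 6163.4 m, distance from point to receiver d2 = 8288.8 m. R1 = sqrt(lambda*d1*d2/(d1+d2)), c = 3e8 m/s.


lambda = c / f = 3.0000e+08 / 7.6916e+09 = 0.03900359 m
R1 = sqrt(0.03900359 * 6163.4 * 8288.8 / (6163.4 + 8288.8)) = 11.74 m

11.74 m


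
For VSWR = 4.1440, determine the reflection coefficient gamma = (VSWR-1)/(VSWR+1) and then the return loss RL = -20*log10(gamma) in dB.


gamma = (4.1440 - 1) / (4.1440 + 1) = 0.6111975
RL = -20 * log10(0.6111975) = 4.276 dB

4.276 dB


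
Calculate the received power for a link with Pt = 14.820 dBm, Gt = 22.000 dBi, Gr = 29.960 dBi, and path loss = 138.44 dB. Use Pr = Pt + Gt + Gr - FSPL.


Pr = 14.820 + 22.000 + 29.960 - 138.44 = -71.66 dBm

-71.66 dBm


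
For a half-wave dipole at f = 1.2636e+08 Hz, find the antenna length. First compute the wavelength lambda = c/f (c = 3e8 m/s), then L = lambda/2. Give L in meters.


lambda = c / f = 3.0000e+08 / 1.2636e+08 = 2.374169 m
L = lambda / 2 = 2.374169 / 2 = 1.187 m

1.187 m


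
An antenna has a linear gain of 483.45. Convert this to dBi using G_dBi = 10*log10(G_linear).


G_dBi = 10 * log10(483.45) = 26.84 dBi

26.84 dBi


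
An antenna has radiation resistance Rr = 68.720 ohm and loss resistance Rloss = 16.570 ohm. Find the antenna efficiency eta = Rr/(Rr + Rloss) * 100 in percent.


eta = 68.720 / (68.720 + 16.570) * 100 = 80.57%

80.57%


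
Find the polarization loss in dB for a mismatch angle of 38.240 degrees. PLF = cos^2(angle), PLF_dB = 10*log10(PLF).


PLF_linear = cos^2(38.240 deg) = 0.6168924
PLF_dB = 10 * log10(0.6168924) = -2.098 dB

-2.098 dB


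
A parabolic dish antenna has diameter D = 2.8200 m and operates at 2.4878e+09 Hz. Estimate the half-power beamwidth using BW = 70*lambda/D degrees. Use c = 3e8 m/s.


lambda = c / f = 3.0000e+08 / 2.4878e+09 = 0.1205885 m
BW = 70 * 0.1205885 / 2.8200 = 2.993 deg

2.993 deg


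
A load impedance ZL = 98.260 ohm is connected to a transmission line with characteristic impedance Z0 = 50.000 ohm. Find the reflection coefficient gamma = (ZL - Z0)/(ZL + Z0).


gamma = (98.260 - 50.000) / (98.260 + 50.000) = 0.3255

0.3255


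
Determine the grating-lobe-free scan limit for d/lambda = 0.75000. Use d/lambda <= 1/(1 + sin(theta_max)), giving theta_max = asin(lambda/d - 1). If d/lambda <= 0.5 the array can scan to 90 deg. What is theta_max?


lambda/d - 1 = 1/0.75000 - 1 = 0.3333333
theta_max = asin(0.3333333) = 19.47 deg

19.47 deg


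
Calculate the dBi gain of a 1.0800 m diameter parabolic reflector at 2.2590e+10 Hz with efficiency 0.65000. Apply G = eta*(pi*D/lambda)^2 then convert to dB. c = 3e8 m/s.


lambda = c / f = 3.0000e+08 / 2.2590e+10 = 0.01328021 m
G_linear = 0.65000 * (pi * 1.0800 / 0.01328021)^2 = 42427.82
G_dBi = 10 * log10(42427.82) = 46.28 dBi

46.28 dBi


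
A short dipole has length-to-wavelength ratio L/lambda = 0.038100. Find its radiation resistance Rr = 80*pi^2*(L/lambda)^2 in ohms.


Rr = 80 * pi^2 * (0.038100)^2 = 80 * 9.869604 * 1.451610e-03 = 1.146 ohm

1.146 ohm


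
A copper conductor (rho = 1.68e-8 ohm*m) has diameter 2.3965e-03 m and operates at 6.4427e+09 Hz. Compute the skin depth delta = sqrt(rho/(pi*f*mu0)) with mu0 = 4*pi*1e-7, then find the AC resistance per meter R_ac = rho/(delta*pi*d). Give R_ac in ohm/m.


delta = sqrt(1.68e-8 / (pi * 6.4427e+09 * 4*pi*1e-7)) = 8.127198e-07 m
R_ac = 1.68e-8 / (8.127198e-07 * pi * 2.3965e-03) = 2.746 ohm/m

2.746 ohm/m


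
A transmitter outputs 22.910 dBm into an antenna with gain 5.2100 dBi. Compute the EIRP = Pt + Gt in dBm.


EIRP = Pt + Gt = 22.910 + 5.2100 = 28.12 dBm

28.12 dBm


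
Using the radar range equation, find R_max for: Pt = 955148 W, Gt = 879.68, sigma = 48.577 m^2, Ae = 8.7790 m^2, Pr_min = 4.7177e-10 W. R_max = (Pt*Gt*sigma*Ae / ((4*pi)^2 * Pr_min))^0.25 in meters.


R^4 = 955148*879.68*48.577*8.7790 / ((4*pi)^2 * 4.7177e-10) = 4.809734e+18
R_max = 4.809734e+18^0.25 = 46831 m

46831 m


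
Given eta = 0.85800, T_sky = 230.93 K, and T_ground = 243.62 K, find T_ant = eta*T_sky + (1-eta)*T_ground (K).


T_ant = 0.85800 * 230.93 + (1 - 0.85800) * 243.62 = 232.7 K

232.7 K


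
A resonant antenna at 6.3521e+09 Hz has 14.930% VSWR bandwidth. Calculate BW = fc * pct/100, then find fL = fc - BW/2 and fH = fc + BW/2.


BW = 6.3521e+09 * 14.930/100 = 9.483685e+08 Hz
fL = 6.3521e+09 - 9.483685e+08/2 = 5.878e+09 Hz
fH = 6.3521e+09 + 9.483685e+08/2 = 6.826e+09 Hz

BW=9.484e+08 Hz, fL=5.878e+09 Hz, fH=6.826e+09 Hz


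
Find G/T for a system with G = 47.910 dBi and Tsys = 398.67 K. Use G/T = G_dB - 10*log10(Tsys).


G/T = 47.910 - 10*log10(398.67) = 47.910 - 26.00614 = 21.90 dB/K

21.90 dB/K


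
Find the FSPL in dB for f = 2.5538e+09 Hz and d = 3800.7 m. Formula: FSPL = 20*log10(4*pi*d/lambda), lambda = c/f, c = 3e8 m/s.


lambda = c / f = 3.0000e+08 / 2.5538e+09 = 0.1174720 m
FSPL = 20 * log10(4*pi*3800.7/0.1174720) = 112.2 dB

112.2 dB
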